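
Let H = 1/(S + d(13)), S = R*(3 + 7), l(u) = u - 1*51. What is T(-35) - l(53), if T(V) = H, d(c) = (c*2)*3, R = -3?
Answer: -95/48 ≈ -1.9792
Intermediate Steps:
l(u) = -51 + u (l(u) = u - 51 = -51 + u)
S = -30 (S = -3*(3 + 7) = -3*10 = -30)
d(c) = 6*c (d(c) = (2*c)*3 = 6*c)
H = 1/48 (H = 1/(-30 + 6*13) = 1/(-30 + 78) = 1/48 ≈ 0.020833)
T(V) = 1/48
T(-35) - l(53) = 1/48 - (-51 + 53) = 1/48 - 1*2 = 1/48 - 2 = -95/48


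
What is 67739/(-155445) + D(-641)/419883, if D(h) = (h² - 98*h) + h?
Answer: 15030682091/21756237645 ≈ 0.69087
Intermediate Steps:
D(h) = h² - 97*h
67739/(-155445) + D(-641)/419883 = 67739/(-155445) - 641*(-97 - 641)/419883 = 67739*(-1/155445) - 641*(-738)*(1/419883) = -67739/155445 + 473058*(1/419883) = -67739/155445 + 157686/139961 = 15030682091/21756237645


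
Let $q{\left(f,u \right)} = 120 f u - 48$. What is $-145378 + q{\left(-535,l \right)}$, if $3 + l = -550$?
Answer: $35357174$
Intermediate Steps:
$l = -553$ ($l = -3 - 550 = -553$)
$q{\left(f,u \right)} = -48 + 120 f u$ ($q{\left(f,u \right)} = 120 f u - 48 = -48 + 120 f u$)
$-145378 + q{\left(-535,l \right)} = -145378 - \left(48 + 64200 \left(-553\right)\right) = -145378 + \left(-48 + 35502600\right) = -145378 + 35502552 = 35357174$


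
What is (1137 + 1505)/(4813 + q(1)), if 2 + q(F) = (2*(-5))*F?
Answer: 2642/4801 ≈ 0.55030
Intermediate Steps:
q(F) = -2 - 10*F (q(F) = -2 + (2*(-5))*F = -2 - 10*F)
(1137 + 1505)/(4813 + q(1)) = (1137 + 1505)/(4813 + (-2 - 10*1)) = 2642/(4813 + (-2 - 10)) = 2642/(4813 - 12) = 2642/4801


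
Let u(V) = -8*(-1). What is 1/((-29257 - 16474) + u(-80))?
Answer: -1/45723 ≈ -2.1871e-5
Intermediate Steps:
u(V) = 8
1/((-29257 - 16474) + u(-80)) = 1/((-29257 - 16474) + 8) = 1/(-45731 + 8) = 1/(-45723) = -1/45723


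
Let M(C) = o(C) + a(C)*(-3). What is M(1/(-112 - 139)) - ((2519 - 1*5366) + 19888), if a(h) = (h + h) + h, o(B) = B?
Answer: -4277283/251 ≈ -17041.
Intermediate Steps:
a(h) = 3*h (a(h) = 2*h + h = 3*h)
M(C) = -8*C (M(C) = C + (3*C)*(-3) = C - 9*C = -8*C)
M(1/(-112 - 139)) - ((2519 - 1*5366) + 19888) = -8/(-112 - 139) - ((2519 - 1*5366) + 19888) = -8/(-251) - ((2519 - 5366) + 19888) = -8*(-1/251) - (-2847 + 19888) = 8/251 - 1*17041 = 8/251 - 17041 = -4277283/251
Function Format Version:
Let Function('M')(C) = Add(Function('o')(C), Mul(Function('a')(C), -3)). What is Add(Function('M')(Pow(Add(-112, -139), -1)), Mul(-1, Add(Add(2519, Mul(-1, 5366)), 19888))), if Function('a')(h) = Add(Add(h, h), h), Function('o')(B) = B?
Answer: Rational(-4277283, 251) ≈ -17041.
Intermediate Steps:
Function('a')(h) = Mul(3, h) (Function('a')(h) = Add(Mul(2, h), h) = Mul(3, h))
Function('M')(C) = Mul(-8, C) (Function('M')(C) = Add(C, Mul(Mul(3, C), -3)) = Add(C, Mul(-9, C)) = Mul(-8, C))
Add(Function('M')(Pow(Add(-112, -139), -1)), Mul(-1, Add(Add(2519, Mul(-1, 5366)), 19888))) = Add(Mul(-8, Pow(Add(-112, -139), -1)), Mul(-1, Add(Add(2519, Mul(-1, 5366)), 19888))) = Add(Mul(-8, Pow(-251, -1)), Mul(-1, Add(Add(2519, -5366), 19888))) = Add(Mul(-8, Rational(-1, 251)), Mul(-1, Add(-2847, 19888))) = Add(Rational(8, 251), Mul(-1, 17041)) = Add(Rational(8, 251), -17041) = Rational(-4277283, 251)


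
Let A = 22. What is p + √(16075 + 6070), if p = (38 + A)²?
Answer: 3600 + √22145 ≈ 3748.8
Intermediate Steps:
p = 3600 (p = (38 + 22)² = 60² = 3600)
p + √(16075 + 6070) = 3600 + √(16075 + 6070) = 3600 + √22145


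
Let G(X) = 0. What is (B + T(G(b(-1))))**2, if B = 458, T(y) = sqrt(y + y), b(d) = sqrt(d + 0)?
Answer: 209764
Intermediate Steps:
b(d) = sqrt(d)
T(y) = sqrt(2)*sqrt(y) (T(y) = sqrt(2*y) = sqrt(2)*sqrt(y))
(B + T(G(b(-1))))**2 = (458 + sqrt(2)*sqrt(0))**2 = (458 + sqrt(2)*0)**2 = (458 + 0)**2 = 458**2 = 209764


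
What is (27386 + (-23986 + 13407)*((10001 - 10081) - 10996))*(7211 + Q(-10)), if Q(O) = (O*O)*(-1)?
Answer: 833411973290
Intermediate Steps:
Q(O) = -O**2 (Q(O) = O**2*(-1) = -O**2)
(27386 + (-23986 + 13407)*((10001 - 10081) - 10996))*(7211 + Q(-10)) = (27386 + (-23986 + 13407)*((10001 - 10081) - 10996))*(7211 - 1*(-10)**2) = (27386 - 10579*(-80 - 10996))*(7211 - 1*100) = (27386 - 10579*(-11076))*(7211 - 100) = (27386 + 117173004)*7111 = 117200390*7111 = 833411973290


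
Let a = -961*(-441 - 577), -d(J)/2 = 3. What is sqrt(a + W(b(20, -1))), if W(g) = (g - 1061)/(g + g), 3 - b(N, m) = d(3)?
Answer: 2*sqrt(2201039)/3 ≈ 989.06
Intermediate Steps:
d(J) = -6 (d(J) = -2*3 = -6)
b(N, m) = 9 (b(N, m) = 3 - 1*(-6) = 3 + 6 = 9)
W(g) = (-1061 + g)/(2*g) (W(g) = (-1061 + g)/((2*g)) = (-1061 + g)*(1/(2*g)) = (-1061 + g)/(2*g))
a = 978298 (a = -961*(-1018) = 978298)
sqrt(a + W(b(20, -1))) = sqrt(978298 + (1/2)*(-1061 + 9)/9) = sqrt(978298 + (1/2)*(1/9)*(-1052)) = sqrt(978298 - 526/9) = sqrt(8804156/9) = 2*sqrt(2201039)/3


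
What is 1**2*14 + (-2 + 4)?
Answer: 16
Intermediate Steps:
1**2*14 + (-2 + 4) = 1*14 + 2 = 14 + 2 = 16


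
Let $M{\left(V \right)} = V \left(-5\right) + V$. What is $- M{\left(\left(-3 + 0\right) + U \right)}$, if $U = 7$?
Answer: $16$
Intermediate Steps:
$M{\left(V \right)} = - 4 V$ ($M{\left(V \right)} = - 5 V + V = - 4 V$)
$- M{\left(\left(-3 + 0\right) + U \right)} = - \left(-4\right) \left(\left(-3 + 0\right) + 7\right) = - \left(-4\right) \left(-3 + 7\right) = - \left(-4\right) 4 = \left(-1\right) \left(-16\right) = 16$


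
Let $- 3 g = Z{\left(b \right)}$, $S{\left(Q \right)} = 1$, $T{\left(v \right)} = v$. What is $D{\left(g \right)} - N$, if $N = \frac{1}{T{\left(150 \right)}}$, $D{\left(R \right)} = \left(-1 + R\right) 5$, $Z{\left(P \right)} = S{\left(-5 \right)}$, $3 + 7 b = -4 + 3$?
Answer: $- \frac{1001}{150} \approx -6.6733$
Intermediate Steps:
$b = - \frac{4}{7}$ ($b = - \frac{3}{7} + \frac{-4 + 3}{7} = - \frac{3}{7} + \frac{1}{7} \left(-1\right) = - \frac{3}{7} - \frac{1}{7} = - \frac{4}{7} \approx -0.57143$)
$Z{\left(P \right)} = 1$
$g = - \frac{1}{3}$ ($g = \left(- \frac{1}{3}\right) 1 = - \frac{1}{3} \approx -0.33333$)
$D{\left(R \right)} = -5 + 5 R$
$N = \frac{1}{150} \approx 0.0066667$
$D{\left(g \right)} - N = \left(-5 + 5 \left(- \frac{1}{3}\right)\right) - \frac{1}{150} = \left(-5 - \frac{5}{3}\right) - \frac{1}{150} = - \frac{20}{3} - \frac{1}{150} = - \frac{1001}{150}$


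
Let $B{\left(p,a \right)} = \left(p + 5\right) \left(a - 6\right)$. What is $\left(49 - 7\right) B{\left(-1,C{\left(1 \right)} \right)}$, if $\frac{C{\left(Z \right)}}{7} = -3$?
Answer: $-4536$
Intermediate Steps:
$C{\left(Z \right)} = -21$ ($C{\left(Z \right)} = 7 \left(-3\right) = -21$)
$B{\left(p,a \right)} = \left(-6 + a\right) \left(5 + p\right)$ ($B{\left(p,a \right)} = \left(5 + p\right) \left(-6 + a\right) = \left(-6 + a\right) \left(5 + p\right)$)
$\left(49 - 7\right) B{\left(-1,C{\left(1 \right)} \right)} = \left(49 - 7\right) \left(-30 - -6 + 5 \left(-21\right) - -21\right) = 42 \left(-30 + 6 - 105 + 21\right) = 42 \left(-108\right) = -4536$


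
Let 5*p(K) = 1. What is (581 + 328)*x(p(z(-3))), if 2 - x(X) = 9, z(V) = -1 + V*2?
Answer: -6363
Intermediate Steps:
z(V) = -1 + 2*V
p(K) = ⅕ (p(K) = (⅕)*1 = ⅕)
x(X) = -7 (x(X) = 2 - 1*9 = 2 - 9 = -7)
(581 + 328)*x(p(z(-3))) = (581 + 328)*(-7) = 909*(-7) = -6363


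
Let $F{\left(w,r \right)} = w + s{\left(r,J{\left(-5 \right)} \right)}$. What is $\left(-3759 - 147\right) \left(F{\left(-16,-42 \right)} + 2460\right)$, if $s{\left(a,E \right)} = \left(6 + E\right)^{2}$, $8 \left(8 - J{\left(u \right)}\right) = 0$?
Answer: $-10311840$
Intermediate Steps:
$J{\left(u \right)} = 8$ ($J{\left(u \right)} = 8 - 0 = 8 + 0 = 8$)
$F{\left(w,r \right)} = 196 + w$ ($F{\left(w,r \right)} = w + \left(6 + 8\right)^{2} = w + 14^{2} = w + 196 = 196 + w$)
$\left(-3759 - 147\right) \left(F{\left(-16,-42 \right)} + 2460\right) = \left(-3759 - 147\right) \left(\left(196 - 16\right) + 2460\right) = - 3906 \left(180 + 2460\right) = \left(-3906\right) 2640 = -10311840$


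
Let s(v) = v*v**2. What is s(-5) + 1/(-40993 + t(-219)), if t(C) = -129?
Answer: -5140251/41122 ≈ -125.00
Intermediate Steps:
s(v) = v**3
s(-5) + 1/(-40993 + t(-219)) = (-5)**3 + 1/(-40993 - 129) = -125 + 1/(-41122) = -125 - 1/41122 = -5140251/41122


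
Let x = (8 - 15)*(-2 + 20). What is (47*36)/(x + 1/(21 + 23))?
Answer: -74448/5543 ≈ -13.431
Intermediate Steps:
x = -126 (x = -7*18 = -126)
(47*36)/(x + 1/(21 + 23)) = (47*36)/(-126 + 1/(21 + 23)) = 1692/(-126 + 1/44) = 1692/(-5543/44) = 1692*(-44/5543) = -74448/5543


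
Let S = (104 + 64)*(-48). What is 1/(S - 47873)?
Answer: -1/55937 ≈ -1.7877e-5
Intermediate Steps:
S = -8064 (S = 168*(-48) = -8064)
1/(S - 47873) = 1/(-8064 - 47873) = 1/(-55937) = -1/55937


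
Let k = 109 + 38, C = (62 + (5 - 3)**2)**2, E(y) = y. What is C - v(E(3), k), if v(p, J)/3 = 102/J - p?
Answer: 213783/49 ≈ 4362.9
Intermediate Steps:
C = 4356 (C = (62 + 2**2)**2 = (62 + 4)**2 = 66**2 = 4356)
k = 147
v(p, J) = -3*p + 306/J (v(p, J) = 3*(102/J - p) = 3*(-p + 102/J) = -3*p + 306/J)
C - v(E(3), k) = 4356 - (-3*3 + 306/147) = 4356 - (-9 + 306*(1/147)) = 4356 - (-9 + 102/49) = 4356 - 1*(-339/49) = 4356 + 339/49 = 213783/49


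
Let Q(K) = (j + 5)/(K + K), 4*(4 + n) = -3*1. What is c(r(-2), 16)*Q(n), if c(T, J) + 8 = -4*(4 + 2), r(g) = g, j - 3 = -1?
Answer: 448/19 ≈ 23.579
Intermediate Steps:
j = 2 (j = 3 - 1 = 2)
n = -19/4 (n = -4 + (-3*1)/4 = -4 + (¼)*(-3) = -4 - ¾ = -19/4 ≈ -4.7500)
c(T, J) = -32 (c(T, J) = -8 - 4*(4 + 2) = -8 - 4*6 = -8 - 24 = -32)
Q(K) = 7/(2*K) (Q(K) = (2 + 5)/(K + K) = 7/((2*K)) = 7*(1/(2*K)) = 7/(2*K))
c(r(-2), 16)*Q(n) = -112/(-19/4) = -112*(-4)/19 = -32*(-14/19) = 448/19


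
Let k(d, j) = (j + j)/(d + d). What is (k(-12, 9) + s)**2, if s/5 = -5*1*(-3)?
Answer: 88209/16 ≈ 5513.1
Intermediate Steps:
s = 75 (s = 5*(-5*1*(-3)) = 5*(-5*(-3)) = 5*15 = 75)
k(d, j) = j/d (k(d, j) = (2*j)/((2*d)) = (2*j)*(1/(2*d)) = j/d)
(k(-12, 9) + s)**2 = (9/(-12) + 75)**2 = (9*(-1/12) + 75)**2 = (-3/4 + 75)**2 = (297/4)**2 = 88209/16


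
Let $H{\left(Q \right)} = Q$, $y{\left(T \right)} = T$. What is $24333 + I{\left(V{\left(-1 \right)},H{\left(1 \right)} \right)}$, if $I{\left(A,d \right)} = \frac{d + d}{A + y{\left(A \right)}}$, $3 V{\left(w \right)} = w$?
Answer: $24330$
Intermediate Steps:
$V{\left(w \right)} = \frac{w}{3}$
$I{\left(A,d \right)} = \frac{d}{A}$ ($I{\left(A,d \right)} = \frac{d + d}{A + A} = \frac{2 d}{2 A} = 2 d \frac{1}{2 A} = \frac{d}{A}$)
$24333 + I{\left(V{\left(-1 \right)},H{\left(1 \right)} \right)} = 24333 + 1 \frac{1}{\frac{1}{3} \left(-1\right)} = 24333 + 1 \frac{1}{- \frac{1}{3}} = 24333 + 1 \left(-3\right) = 24333 - 3 = 24330$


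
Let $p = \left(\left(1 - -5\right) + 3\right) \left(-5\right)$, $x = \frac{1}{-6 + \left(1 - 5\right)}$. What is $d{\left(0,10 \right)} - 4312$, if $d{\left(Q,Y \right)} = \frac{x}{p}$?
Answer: $- \frac{1940399}{450} \approx -4312.0$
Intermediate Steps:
$x = - \frac{1}{10}$ ($x = \frac{1}{-6 - 4} = \frac{1}{-10} = - \frac{1}{10} \approx -0.1$)
$p = -45$ ($p = \left(\left(1 + 5\right) + 3\right) \left(-5\right) = \left(6 + 3\right) \left(-5\right) = 9 \left(-5\right) = -45$)
$d{\left(Q,Y \right)} = \frac{1}{450}$ ($d{\left(Q,Y \right)} = - \frac{1}{10 \left(-45\right)} = \left(- \frac{1}{10}\right) \left(- \frac{1}{45}\right) = \frac{1}{450}$)
$d{\left(0,10 \right)} - 4312 = \frac{1}{450} - 4312 = - \frac{1940399}{450}$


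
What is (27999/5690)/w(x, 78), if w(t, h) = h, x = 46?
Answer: 9333/147940 ≈ 0.063086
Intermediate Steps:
(27999/5690)/w(x, 78) = (27999/5690)/78 = (27999*(1/5690))*(1/78) = (27999/5690)*(1/78) = 9333/147940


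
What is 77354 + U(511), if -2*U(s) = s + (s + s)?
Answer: 153175/2 ≈ 76588.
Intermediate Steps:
U(s) = -3*s/2 (U(s) = -(s + (s + s))/2 = -(s + 2*s)/2 = -3*s/2)
77354 + U(511) = 77354 - 3/2*511 = 77354 - 1533/2 = 153175/2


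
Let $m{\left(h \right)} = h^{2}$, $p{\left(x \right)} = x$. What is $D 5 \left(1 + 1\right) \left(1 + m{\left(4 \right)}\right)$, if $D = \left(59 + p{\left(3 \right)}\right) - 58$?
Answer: $680$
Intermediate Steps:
$D = 4$ ($D = \left(59 + 3\right) - 58 = 62 - 58 = 4$)
$D 5 \left(1 + 1\right) \left(1 + m{\left(4 \right)}\right) = 4 \cdot 5 \left(1 + 1\right) \left(1 + 4^{2}\right) = 4 \cdot 5 \cdot 2 \left(1 + 16\right) = 4 \cdot 10 \cdot 17 = 4 \cdot 170 = 680$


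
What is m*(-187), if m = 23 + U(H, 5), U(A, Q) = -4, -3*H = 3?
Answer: -3553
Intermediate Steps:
H = -1 (H = -⅓*3 = -1)
m = 19 (m = 23 - 4 = 19)
m*(-187) = 19*(-187) = -3553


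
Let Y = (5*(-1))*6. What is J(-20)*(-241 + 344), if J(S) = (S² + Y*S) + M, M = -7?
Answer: 102279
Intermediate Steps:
Y = -30 (Y = -5*6 = -30)
J(S) = -7 + S² - 30*S (J(S) = (S² - 30*S) - 7 = -7 + S² - 30*S)
J(-20)*(-241 + 344) = (-7 + (-20)² - 30*(-20))*(-241 + 344) = (-7 + 400 + 600)*103 = 993*103 = 102279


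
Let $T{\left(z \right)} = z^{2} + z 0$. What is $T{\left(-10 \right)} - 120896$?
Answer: $-120796$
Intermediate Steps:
$T{\left(z \right)} = z^{2}$ ($T{\left(z \right)} = z^{2} + 0 = z^{2}$)
$T{\left(-10 \right)} - 120896 = \left(-10\right)^{2} - 120896 = 100 - 120896 = -120796$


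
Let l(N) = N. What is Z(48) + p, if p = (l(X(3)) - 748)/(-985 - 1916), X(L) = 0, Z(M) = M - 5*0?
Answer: 139996/2901 ≈ 48.258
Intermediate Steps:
Z(M) = M (Z(M) = M + 0 = M)
p = 748/2901 (p = (0 - 748)/(-985 - 1916) = -748/(-2901) = -748*(-1/2901) = 748/2901 ≈ 0.25784)
Z(48) + p = 48 + 748/2901 = 139996/2901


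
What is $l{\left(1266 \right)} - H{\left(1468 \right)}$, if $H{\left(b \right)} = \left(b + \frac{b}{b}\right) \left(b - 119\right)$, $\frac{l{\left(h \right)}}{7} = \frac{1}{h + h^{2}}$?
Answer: $- \frac{454094274425}{229146} \approx -1.9817 \cdot 10^{6}$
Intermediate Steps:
$l{\left(h \right)} = \frac{7}{h + h^{2}}$
$H{\left(b \right)} = \left(1 + b\right) \left(-119 + b\right)$ ($H{\left(b \right)} = \left(b + 1\right) \left(-119 + b\right) = \left(1 + b\right) \left(-119 + b\right)$)
$l{\left(1266 \right)} - H{\left(1468 \right)} = \frac{7}{1266 \left(1 + 1266\right)} - \left(-119 + 1468^{2} - 173224\right) = 7 \cdot \frac{1}{1266} \cdot \frac{1}{1267} - \left(-119 + 2155024 - 173224\right) = 7 \cdot \frac{1}{1266} \cdot \frac{1}{1267} - 1981681 = \frac{1}{229146} - 1981681 = - \frac{454094274425}{229146}$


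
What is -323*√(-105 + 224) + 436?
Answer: 436 - 323*√119 ≈ -3087.5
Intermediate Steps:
-323*√(-105 + 224) + 436 = -323*√119 + 436 = 436 - 323*√119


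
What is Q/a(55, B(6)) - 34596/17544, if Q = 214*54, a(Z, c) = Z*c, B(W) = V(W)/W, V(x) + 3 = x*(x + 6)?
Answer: 30142749/1849430 ≈ 16.298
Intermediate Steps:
V(x) = -3 + x*(6 + x) (V(x) = -3 + x*(x + 6) = -3 + x*(6 + x))
B(W) = (-3 + W² + 6*W)/W
Q = 11556
Q/a(55, B(6)) - 34596/17544 = 11556/((55*(6 + 6 - 3/6))) - 34596/17544 = 11556/((55*(6 + 6 - 3*⅙))) - 34596*1/17544 = 11556/((55*(6 + 6 - ½))) - 2883/1462 = 11556/((55*(23/2))) - 2883/1462 = 11556/(1265/2) - 2883/1462 = 11556*(2/1265) - 2883/1462 = 23112/1265 - 2883/1462 = 30142749/1849430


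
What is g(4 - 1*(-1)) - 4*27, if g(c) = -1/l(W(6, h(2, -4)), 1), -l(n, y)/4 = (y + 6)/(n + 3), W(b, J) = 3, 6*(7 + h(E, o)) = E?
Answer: -1509/14 ≈ -107.79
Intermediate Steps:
h(E, o) = -7 + E/6
l(n, y) = -4*(6 + y)/(3 + n) (l(n, y) = -4*(y + 6)/(n + 3) = -4*(6 + y)/(3 + n))
g(c) = 3/14 (g(c) = -1/(4*(-6 - 1*1)/(3 + 3)) = -1/(4*(-6 - 1)/6) = -1/(4*(⅙)*(-7)) = -1/(-14/3) = -1*(-3/14) = 3/14)
g(4 - 1*(-1)) - 4*27 = 3/14 - 4*27 = 3/14 - 108 = -1509/14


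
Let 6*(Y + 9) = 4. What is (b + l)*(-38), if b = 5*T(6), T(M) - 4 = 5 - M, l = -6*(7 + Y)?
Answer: -874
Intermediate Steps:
Y = -25/3 (Y = -9 + (1/6)*4 = -9 + 2/3 = -25/3 ≈ -8.3333)
l = 8 (l = -6*(7 - 25/3) = -6*(-4/3) = 8)
T(M) = 9 - M (T(M) = 4 + (5 - M) = 9 - M)
b = 15 (b = 5*(9 - 1*6) = 5*(9 - 6) = 5*3 = 15)
(b + l)*(-38) = (15 + 8)*(-38) = 23*(-38) = -874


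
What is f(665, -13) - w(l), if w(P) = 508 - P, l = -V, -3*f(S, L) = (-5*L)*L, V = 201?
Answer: -1282/3 ≈ -427.33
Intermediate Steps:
f(S, L) = 5*L**2/3 (f(S, L) = -(-5*L)*L/3 = -(-5)*L**2/3 = 5*L**2/3)
l = -201 (l = -1*201 = -201)
f(665, -13) - w(l) = (5/3)*(-13)**2 - (508 - 1*(-201)) = (5/3)*169 - (508 + 201) = 845/3 - 1*709 = 845/3 - 709 = -1282/3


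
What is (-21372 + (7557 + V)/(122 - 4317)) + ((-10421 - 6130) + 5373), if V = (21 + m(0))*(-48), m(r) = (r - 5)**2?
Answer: -136552599/4195 ≈ -32551.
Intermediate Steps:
m(r) = (-5 + r)**2
V = -2208 (V = (21 + (-5 + 0)**2)*(-48) = (21 + (-5)**2)*(-48) = (21 + 25)*(-48) = 46*(-48) = -2208)
(-21372 + (7557 + V)/(122 - 4317)) + ((-10421 - 6130) + 5373) = (-21372 + (7557 - 2208)/(122 - 4317)) + ((-10421 - 6130) + 5373) = (-21372 + 5349/(-4195)) + (-16551 + 5373) = (-21372 + 5349*(-1/4195)) - 11178 = (-21372 - 5349/4195) - 11178 = -89660889/4195 - 11178 = -136552599/4195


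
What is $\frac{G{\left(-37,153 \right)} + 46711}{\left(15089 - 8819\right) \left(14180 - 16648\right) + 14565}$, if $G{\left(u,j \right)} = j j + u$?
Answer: $- \frac{599}{132135} \approx -0.0045332$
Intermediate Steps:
$G{\left(u,j \right)} = u + j^{2}$ ($G{\left(u,j \right)} = j^{2} + u = u + j^{2}$)
$\frac{G{\left(-37,153 \right)} + 46711}{\left(15089 - 8819\right) \left(14180 - 16648\right) + 14565} = \frac{\left(-37 + 153^{2}\right) + 46711}{\left(15089 - 8819\right) \left(14180 - 16648\right) + 14565} = \frac{\left(-37 + 23409\right) + 46711}{6270 \left(-2468\right) + 14565} = \frac{23372 + 46711}{-15474360 + 14565} = \frac{70083}{-15459795} = 70083 \left(- \frac{1}{15459795}\right) = - \frac{599}{132135}$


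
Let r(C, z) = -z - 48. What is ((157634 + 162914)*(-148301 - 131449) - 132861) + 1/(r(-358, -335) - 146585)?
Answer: -13119044319592579/146298 ≈ -8.9673e+10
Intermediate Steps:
r(C, z) = -48 - z
((157634 + 162914)*(-148301 - 131449) - 132861) + 1/(r(-358, -335) - 146585) = ((157634 + 162914)*(-148301 - 131449) - 132861) + 1/((-48 - 1*(-335)) - 146585) = (320548*(-279750) - 132861) + 1/((-48 + 335) - 146585) = (-89673303000 - 132861) + 1/(287 - 146585) = -89673435861 + 1/(-146298) = -89673435861 - 1/146298 = -13119044319592579/146298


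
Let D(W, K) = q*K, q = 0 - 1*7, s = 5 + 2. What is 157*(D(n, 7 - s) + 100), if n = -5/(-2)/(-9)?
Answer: 15700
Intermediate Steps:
s = 7
q = -7 (q = 0 - 7 = -7)
n = -5/18 (n = -5*(-1/2)*(-1/9) = (5/2)*(-1/9) = -5/18 ≈ -0.27778)
D(W, K) = -7*K
157*(D(n, 7 - s) + 100) = 157*(-7*(7 - 1*7) + 100) = 157*(-7*(7 - 7) + 100) = 157*(-7*0 + 100) = 157*(0 + 100) = 157*100 = 15700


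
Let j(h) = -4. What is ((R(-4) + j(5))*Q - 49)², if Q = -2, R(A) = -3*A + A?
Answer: 3249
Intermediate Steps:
R(A) = -2*A
((R(-4) + j(5))*Q - 49)² = ((-2*(-4) - 4)*(-2) - 49)² = ((8 - 4)*(-2) - 49)² = (4*(-2) - 49)² = (-8 - 49)² = (-57)² = 3249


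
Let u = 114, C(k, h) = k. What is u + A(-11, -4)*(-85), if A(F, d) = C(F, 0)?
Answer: 1049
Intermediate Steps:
A(F, d) = F
u + A(-11, -4)*(-85) = 114 - 11*(-85) = 114 + 935 = 1049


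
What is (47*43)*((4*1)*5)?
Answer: 40420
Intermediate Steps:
(47*43)*((4*1)*5) = 2021*(4*5) = 2021*20 = 40420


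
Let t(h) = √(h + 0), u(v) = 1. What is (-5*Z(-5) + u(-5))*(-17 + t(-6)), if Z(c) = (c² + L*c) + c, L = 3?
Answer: 408 - 24*I*√6 ≈ 408.0 - 58.788*I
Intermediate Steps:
Z(c) = c² + 4*c (Z(c) = (c² + 3*c) + c = c² + 4*c)
t(h) = √h
(-5*Z(-5) + u(-5))*(-17 + t(-6)) = (-(-25)*(4 - 5) + 1)*(-17 + √(-6)) = (-(-25)*(-1) + 1)*(-17 + I*√6) = (-5*5 + 1)*(-17 + I*√6) = (-25 + 1)*(-17 + I*√6) = -24*(-17 + I*√6) = 408 - 24*I*√6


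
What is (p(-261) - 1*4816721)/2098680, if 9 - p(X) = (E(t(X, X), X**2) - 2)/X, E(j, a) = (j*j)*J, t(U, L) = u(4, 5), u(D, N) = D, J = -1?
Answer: -4656155/2028724 ≈ -2.2951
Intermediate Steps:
t(U, L) = 4
E(j, a) = -j**2 (E(j, a) = (j*j)*(-1) = j**2*(-1) = -j**2)
p(X) = 9 + 18/X (p(X) = 9 - (-1*4**2 - 2)/X = 9 - (-1*16 - 2)/X = 9 - (-16 - 2)/X = 9 - (-18)/X = 9 + 18/X)
(p(-261) - 1*4816721)/2098680 = ((9 + 18/(-261)) - 1*4816721)/2098680 = ((9 + 18*(-1/261)) - 4816721)*(1/2098680) = ((9 - 2/29) - 4816721)*(1/2098680) = (259/29 - 4816721)*(1/2098680) = -139684650/29*1/2098680 = -4656155/2028724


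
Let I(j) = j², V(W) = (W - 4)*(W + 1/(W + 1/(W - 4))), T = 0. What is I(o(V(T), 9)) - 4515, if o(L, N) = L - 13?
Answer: -4506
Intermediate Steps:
V(W) = (-4 + W)*(W + 1/(W + 1/(-4 + W)))
o(L, N) = -13 + L
I(o(V(T), 9)) - 4515 = (-13 + (16 + 0⁴ - 12*0 - 8*0³ + 18*0²)/(1 + 0² - 4*0))² - 4515 = (-13 + (16 + 0 + 0 - 8*0 + 18*0)/(1 + 0 + 0))² - 4515 = (-13 + (16 + 0 + 0 + 0 + 0)/1)² - 4515 = (-13 + 1*16)² - 4515 = (-13 + 16)² - 4515 = 3² - 4515 = 9 - 4515 = -4506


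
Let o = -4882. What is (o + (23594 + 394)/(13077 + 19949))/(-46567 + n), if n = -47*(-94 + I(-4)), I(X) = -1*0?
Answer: 80604472/696006437 ≈ 0.11581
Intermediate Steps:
I(X) = 0
n = 4418 (n = -47*(-94 + 0) = -47*(-94) = 4418)
(o + (23594 + 394)/(13077 + 19949))/(-46567 + n) = (-4882 + (23594 + 394)/(13077 + 19949))/(-46567 + 4418) = (-4882 + 23988/33026)/(-42149) = (-4882 + 23988*(1/33026))*(-1/42149) = (-4882 + 11994/16513)*(-1/42149) = -80604472/16513*(-1/42149) = 80604472/696006437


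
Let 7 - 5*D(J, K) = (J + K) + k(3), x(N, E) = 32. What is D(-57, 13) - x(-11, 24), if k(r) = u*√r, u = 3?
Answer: -109/5 - 3*√3/5 ≈ -22.839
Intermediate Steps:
k(r) = 3*√r
D(J, K) = 7/5 - 3*√3/5 - J/5 - K/5 (D(J, K) = 7/5 - ((J + K) + 3*√3)/5 = 7/5 - (J + K + 3*√3)/5 = 7/5 + (-3*√3/5 - J/5 - K/5) = 7/5 - 3*√3/5 - J/5 - K/5)
D(-57, 13) - x(-11, 24) = (7/5 - 3*√3/5 - ⅕*(-57) - ⅕*13) - 1*32 = (7/5 - 3*√3/5 + 57/5 - 13/5) - 32 = (51/5 - 3*√3/5) - 32 = -109/5 - 3*√3/5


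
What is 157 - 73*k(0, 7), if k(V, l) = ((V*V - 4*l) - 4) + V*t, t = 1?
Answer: 2493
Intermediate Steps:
k(V, l) = -4 + V + V² - 4*l (k(V, l) = ((V*V - 4*l) - 4) + V*1 = ((V² - 4*l) - 4) + V = (-4 + V² - 4*l) + V = -4 + V + V² - 4*l)
157 - 73*k(0, 7) = 157 - 73*(-4 + 0 + 0² - 4*7) = 157 - 73*(-4 + 0 + 0 - 28) = 157 - 73*(-32) = 157 + 2336 = 2493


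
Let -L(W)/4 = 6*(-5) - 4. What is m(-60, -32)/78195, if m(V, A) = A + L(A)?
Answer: 8/6015 ≈ 0.0013300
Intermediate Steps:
L(W) = 136 (L(W) = -4*(6*(-5) - 4) = -4*(-30 - 4) = -4*(-34) = 136)
m(V, A) = 136 + A (m(V, A) = A + 136 = 136 + A)
m(-60, -32)/78195 = (136 - 32)/78195 = 104*(1/78195) = 8/6015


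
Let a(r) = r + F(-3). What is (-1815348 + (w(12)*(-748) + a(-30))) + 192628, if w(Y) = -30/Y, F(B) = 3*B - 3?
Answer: -1620892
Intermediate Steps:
F(B) = -3 + 3*B
a(r) = -12 + r (a(r) = r + (-3 + 3*(-3)) = r + (-3 - 9) = r - 12 = -12 + r)
(-1815348 + (w(12)*(-748) + a(-30))) + 192628 = (-1815348 + (-30/12*(-748) + (-12 - 30))) + 192628 = (-1815348 + (-30*1/12*(-748) - 42)) + 192628 = (-1815348 + (-5/2*(-748) - 42)) + 192628 = (-1815348 + (1870 - 42)) + 192628 = (-1815348 + 1828) + 192628 = -1813520 + 192628 = -1620892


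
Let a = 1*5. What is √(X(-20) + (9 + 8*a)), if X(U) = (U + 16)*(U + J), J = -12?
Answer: √177 ≈ 13.304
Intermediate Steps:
a = 5
X(U) = (-12 + U)*(16 + U) (X(U) = (U + 16)*(U - 12) = (16 + U)*(-12 + U) = (-12 + U)*(16 + U))
√(X(-20) + (9 + 8*a)) = √((-192 + (-20)² + 4*(-20)) + (9 + 8*5)) = √((-192 + 400 - 80) + (9 + 40)) = √(128 + 49) = √177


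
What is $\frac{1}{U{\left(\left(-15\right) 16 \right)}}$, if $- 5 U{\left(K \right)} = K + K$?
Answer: $\frac{1}{96} \approx 0.010417$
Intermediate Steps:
$U{\left(K \right)} = - \frac{2 K}{5}$ ($U{\left(K \right)} = - \frac{K + K}{5} = - \frac{2 K}{5}$)
$\frac{1}{U{\left(\left(-15\right) 16 \right)}} = \frac{1}{\left(- \frac{2}{5}\right) \left(\left(-15\right) 16\right)} = \frac{1}{\left(- \frac{2}{5}\right) \left(-240\right)} = \frac{1}{96}$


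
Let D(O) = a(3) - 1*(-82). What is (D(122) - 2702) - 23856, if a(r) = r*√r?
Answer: -26476 + 3*√3 ≈ -26471.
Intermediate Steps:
a(r) = r^(3/2)
D(O) = 82 + 3*√3 (D(O) = 3^(3/2) - 1*(-82) = 3*√3 + 82 = 82 + 3*√3)
(D(122) - 2702) - 23856 = ((82 + 3*√3) - 2702) - 23856 = (-2620 + 3*√3) - 23856 = -26476 + 3*√3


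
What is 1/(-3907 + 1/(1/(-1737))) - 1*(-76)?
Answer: 428943/5644 ≈ 76.000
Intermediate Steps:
1/(-3907 + 1/(1/(-1737))) - 1*(-76) = 1/(-3907 + 1/(-1/1737)) + 76 = 1/(-3907 - 1737) + 76 = 1/(-5644) + 76 = -1/5644 + 76 = 428943/5644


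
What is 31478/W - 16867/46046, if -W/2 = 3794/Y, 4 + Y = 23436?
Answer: -1212975430629/12478466 ≈ -97206.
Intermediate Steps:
Y = 23432 (Y = -4 + 23436 = 23432)
W = -1897/5858 (W = -7588/23432 = -2*1897/11716 = -1897/5858 ≈ -0.32383)
31478/W - 16867/46046 = 31478/(-1897/5858) - 16867/46046 = 31478*(-5858/1897) - 16867*1/46046 = -184398124/1897 - 16867/46046 = -1212975430629/12478466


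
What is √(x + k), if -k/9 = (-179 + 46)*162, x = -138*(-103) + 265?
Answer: √208393 ≈ 456.50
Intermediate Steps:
x = 14479 (x = 14214 + 265 = 14479)
k = 193914 (k = -9*(-179 + 46)*162 = -(-1197)*162 = -9*(-21546) = 193914)
√(x + k) = √(14479 + 193914) = √208393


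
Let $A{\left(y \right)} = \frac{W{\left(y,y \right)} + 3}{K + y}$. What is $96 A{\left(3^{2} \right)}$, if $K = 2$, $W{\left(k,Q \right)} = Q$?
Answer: $\frac{1152}{11} \approx 104.73$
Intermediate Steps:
$A{\left(y \right)} = \frac{3 + y}{2 + y}$ ($A{\left(y \right)} = \frac{y + 3}{2 + y} = \frac{3 + y}{2 + y}$)
$96 A{\left(3^{2} \right)} = 96 \frac{3 + 3^{2}}{2 + 3^{2}} = 96 \frac{3 + 9}{2 + 9} = 96 \cdot \frac{1}{11} \cdot 12 = 96 \cdot \frac{12}{11} = \frac{1152}{11}$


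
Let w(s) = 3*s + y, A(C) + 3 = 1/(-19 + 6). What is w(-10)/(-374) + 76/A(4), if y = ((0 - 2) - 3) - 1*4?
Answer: -22997/935 ≈ -24.596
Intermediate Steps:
y = -9 (y = (-2 - 3) - 4 = -5 - 4 = -9)
A(C) = -40/13 (A(C) = -3 + 1/(-19 + 6) = -3 + 1/(-13) = -3 - 1/13 = -40/13)
w(s) = -9 + 3*s (w(s) = 3*s - 9 = -9 + 3*s)
w(-10)/(-374) + 76/A(4) = (-9 + 3*(-10))/(-374) + 76/(-40/13) = (-9 - 30)*(-1/374) + 76*(-13/40) = -39*(-1/374) - 247/10 = 39/374 - 247/10 = -22997/935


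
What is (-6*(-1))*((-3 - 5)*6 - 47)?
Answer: -570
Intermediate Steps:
(-6*(-1))*((-3 - 5)*6 - 47) = 6*(-8*6 - 47) = 6*(-48 - 47) = 6*(-95) = -570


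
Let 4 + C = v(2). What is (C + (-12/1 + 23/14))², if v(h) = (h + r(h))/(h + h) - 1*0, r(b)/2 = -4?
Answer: 12321/49 ≈ 251.45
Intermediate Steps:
r(b) = -8 (r(b) = 2*(-4) = -8)
v(h) = (-8 + h)/(2*h) (v(h) = (h - 8)/(h + h) - 1*0 = (-8 + h)/((2*h)) + 0 = (-8 + h)*(1/(2*h)) + 0 = (-8 + h)/(2*h) + 0 = (-8 + h)/(2*h))
C = -11/2 (C = -4 + (½)*(-8 + 2)/2 = -4 + (½)*(½)*(-6) = -4 - 3/2 = -11/2 ≈ -5.5000)
(C + (-12/1 + 23/14))² = (-11/2 + (-12/1 + 23/14))² = (-11/2 + (-12/1 + 23*(1/14)))² = (-11/2 + (-12*1 + 23/14))² = (-11/2 + (-12 + 23/14))² = (-11/2 - 145/14)² = (-111/7)² = 12321/49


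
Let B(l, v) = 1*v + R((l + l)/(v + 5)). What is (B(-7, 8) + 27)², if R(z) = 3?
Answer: 1444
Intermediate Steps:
B(l, v) = 3 + v (B(l, v) = 1*v + 3 = v + 3 = 3 + v)
(B(-7, 8) + 27)² = ((3 + 8) + 27)² = (11 + 27)² = 38² = 1444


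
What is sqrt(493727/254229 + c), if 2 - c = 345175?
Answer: I*sqrt(22309228514931810)/254229 ≈ 587.51*I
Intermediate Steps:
c = -345173 (c = 2 - 1*345175 = 2 - 345175 = -345173)
sqrt(493727/254229 + c) = sqrt(493727/254229 - 345173) = sqrt(-87752492890/254229) = I*sqrt(22309228514931810)/254229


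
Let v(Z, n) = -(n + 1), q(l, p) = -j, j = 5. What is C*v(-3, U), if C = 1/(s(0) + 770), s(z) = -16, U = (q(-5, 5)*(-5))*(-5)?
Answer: 62/377 ≈ 0.16446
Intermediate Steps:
q(l, p) = -5 (q(l, p) = -1*5 = -5)
U = -125 (U = -5*(-5)*(-5) = 25*(-5) = -125)
v(Z, n) = -1 - n (v(Z, n) = -(1 + n) = -1 - n)
C = 1/754 (C = 1/(-16 + 770) = 1/754 ≈ 0.0013263)
C*v(-3, U) = (-1 - 1*(-125))/754 = (-1 + 125)/754 = (1/754)*124 = 62/377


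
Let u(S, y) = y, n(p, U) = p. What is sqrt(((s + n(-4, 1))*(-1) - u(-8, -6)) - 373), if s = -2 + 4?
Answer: I*sqrt(365) ≈ 19.105*I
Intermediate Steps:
s = 2
sqrt(((s + n(-4, 1))*(-1) - u(-8, -6)) - 373) = sqrt(((2 - 4)*(-1) - 1*(-6)) - 373) = sqrt((-2*(-1) + 6) - 373) = sqrt((2 + 6) - 373) = sqrt(8 - 373) = sqrt(-365) = I*sqrt(365)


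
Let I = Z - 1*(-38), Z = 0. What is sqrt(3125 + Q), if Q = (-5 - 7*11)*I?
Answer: 3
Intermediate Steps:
I = 38 (I = 0 - 1*(-38) = 0 + 38 = 38)
Q = -3116 (Q = (-5 - 7*11)*38 = (-5 - 77)*38 = -82*38 = -3116)
sqrt(3125 + Q) = sqrt(3125 - 3116) = sqrt(9) = 3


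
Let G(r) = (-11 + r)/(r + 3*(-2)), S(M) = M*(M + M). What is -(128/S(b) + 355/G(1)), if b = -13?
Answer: -60123/338 ≈ -177.88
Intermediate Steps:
S(M) = 2*M² (S(M) = M*(2*M) = 2*M²)
G(r) = (-11 + r)/(-6 + r) (G(r) = (-11 + r)/(r - 6) = (-11 + r)/(-6 + r))
-(128/S(b) + 355/G(1)) = -(128/((2*(-13)²)) + 355/(((-11 + 1)/(-6 + 1)))) = -(128/((2*169)) + 355/((-10/(-5)))) = -(128/338 + 355/((-⅕*(-10)))) = -(128*(1/338) + 355/2) = -(64/169 + 355*(½)) = -(64/169 + 355/2) = -1*60123/338 = -60123/338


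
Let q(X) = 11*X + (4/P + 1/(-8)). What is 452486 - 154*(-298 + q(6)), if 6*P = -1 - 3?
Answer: 1956629/4 ≈ 4.8916e+5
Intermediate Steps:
P = -⅔ (P = (-1 - 3)/6 = (⅙)*(-4) = -⅔ ≈ -0.66667)
q(X) = -49/8 + 11*X (q(X) = 11*X + (4/(-⅔) + 1/(-8)) = 11*X + (4*(-3/2) + 1*(-⅛)) = 11*X + (-6 - ⅛) = 11*X - 49/8 = -49/8 + 11*X)
452486 - 154*(-298 + q(6)) = 452486 - 154*(-298 + (-49/8 + 11*6)) = 452486 - 154*(-298 + (-49/8 + 66)) = 452486 - 154*(-298 + 479/8) = 452486 - 154*(-1905/8) = 452486 + 146685/4 = 1956629/4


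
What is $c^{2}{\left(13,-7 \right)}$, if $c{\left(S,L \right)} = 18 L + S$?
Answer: $12769$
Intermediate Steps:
$c{\left(S,L \right)} = S + 18 L$
$c^{2}{\left(13,-7 \right)} = \left(13 + 18 \left(-7\right)\right)^{2} = \left(13 - 126\right)^{2} = \left(-113\right)^{2} = 12769$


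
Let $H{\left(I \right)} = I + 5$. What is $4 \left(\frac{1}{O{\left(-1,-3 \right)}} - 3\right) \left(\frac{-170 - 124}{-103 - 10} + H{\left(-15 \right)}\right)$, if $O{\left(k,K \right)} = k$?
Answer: $\frac{13376}{113} \approx 118.37$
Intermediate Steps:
$H{\left(I \right)} = 5 + I$
$4 \left(\frac{1}{O{\left(-1,-3 \right)}} - 3\right) \left(\frac{-170 - 124}{-103 - 10} + H{\left(-15 \right)}\right) = 4 \left(\frac{1}{-1} - 3\right) \left(\frac{-170 - 124}{-103 - 10} + \left(5 - 15\right)\right) = 4 \left(-1 - 3\right) \left(- \frac{294}{-113} - 10\right) = 4 \left(-4\right) \left(\left(-294\right) \left(- \frac{1}{113}\right) - 10\right) = - 16 \left(\frac{294}{113} - 10\right) = \left(-16\right) \left(- \frac{836}{113}\right) = \frac{13376}{113}$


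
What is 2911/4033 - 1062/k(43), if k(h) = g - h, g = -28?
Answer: 4489727/286343 ≈ 15.680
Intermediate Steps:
k(h) = -28 - h
2911/4033 - 1062/k(43) = 2911/4033 - 1062/(-28 - 1*43) = 2911*(1/4033) - 1062/(-28 - 43) = 2911/4033 - 1062/(-71) = 2911/4033 - 1062*(-1/71) = 2911/4033 + 1062/71 = 4489727/286343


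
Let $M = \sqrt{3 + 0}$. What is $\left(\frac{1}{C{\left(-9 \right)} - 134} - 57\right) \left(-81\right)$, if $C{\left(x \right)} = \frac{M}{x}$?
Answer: $\frac{2238665445}{484811} - \frac{243 \sqrt{3}}{484811} \approx 4617.6$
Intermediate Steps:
$M = \sqrt{3} \approx 1.732$
$C{\left(x \right)} = \frac{\sqrt{3}}{x}$
$\left(\frac{1}{C{\left(-9 \right)} - 134} - 57\right) \left(-81\right) = \left(\frac{1}{\frac{\sqrt{3}}{-9} - 134} - 57\right) \left(-81\right) = \left(\frac{1}{\sqrt{3} \left(- \frac{1}{9}\right) - 134} - 57\right) \left(-81\right) = \left(\frac{1}{- \frac{\sqrt{3}}{9} - 134} - 57\right) \left(-81\right) = \left(\frac{1}{-134 - \frac{\sqrt{3}}{9}} - 57\right) \left(-81\right) = \left(-57 + \frac{1}{-134 - \frac{\sqrt{3}}{9}}\right) \left(-81\right) = 4617 - \frac{81}{-134 - \frac{\sqrt{3}}{9}}$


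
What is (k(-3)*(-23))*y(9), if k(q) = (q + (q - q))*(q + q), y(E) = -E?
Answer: 3726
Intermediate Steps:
k(q) = 2*q² (k(q) = (q + 0)*(2*q) = q*(2*q) = 2*q²)
(k(-3)*(-23))*y(9) = ((2*(-3)²)*(-23))*(-1*9) = ((2*9)*(-23))*(-9) = (18*(-23))*(-9) = -414*(-9) = 3726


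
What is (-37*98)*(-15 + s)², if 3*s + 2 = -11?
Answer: -12197864/9 ≈ -1.3553e+6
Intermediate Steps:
s = -13/3 (s = -⅔ + (⅓)*(-11) = -⅔ - 11/3 = -13/3 ≈ -4.3333)
(-37*98)*(-15 + s)² = (-37*98)*(-15 - 13/3)² = -3626*(-58/3)² = -3626*3364/9 = -12197864/9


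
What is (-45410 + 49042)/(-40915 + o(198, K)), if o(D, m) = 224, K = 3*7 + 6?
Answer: -3632/40691 ≈ -0.089258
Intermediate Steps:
K = 27 (K = 21 + 6 = 27)
(-45410 + 49042)/(-40915 + o(198, K)) = (-45410 + 49042)/(-40915 + 224) = 3632/(-40691) = 3632*(-1/40691) = -3632/40691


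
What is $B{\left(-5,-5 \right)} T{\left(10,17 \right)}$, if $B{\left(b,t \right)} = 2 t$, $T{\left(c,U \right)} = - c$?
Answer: $100$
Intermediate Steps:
$B{\left(-5,-5 \right)} T{\left(10,17 \right)} = 2 \left(-5\right) \left(\left(-1\right) 10\right) = \left(-10\right) \left(-10\right) = 100$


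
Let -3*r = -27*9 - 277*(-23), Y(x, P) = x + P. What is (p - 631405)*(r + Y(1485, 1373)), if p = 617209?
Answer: -11574472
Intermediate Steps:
Y(x, P) = P + x
r = -6128/3 (r = -(-27*9 - 277*(-23))/3 = -(-243 + 6371)/3 = -⅓*6128 = -6128/3 ≈ -2042.7)
(p - 631405)*(r + Y(1485, 1373)) = (617209 - 631405)*(-6128/3 + (1373 + 1485)) = -14196*(-6128/3 + 2858) = -14196*2446/3 = -11574472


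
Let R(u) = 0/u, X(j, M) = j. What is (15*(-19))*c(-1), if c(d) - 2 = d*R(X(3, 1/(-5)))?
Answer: -570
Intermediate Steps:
R(u) = 0
c(d) = 2 (c(d) = 2 + d*0 = 2 + 0 = 2)
(15*(-19))*c(-1) = (15*(-19))*2 = -285*2 = -570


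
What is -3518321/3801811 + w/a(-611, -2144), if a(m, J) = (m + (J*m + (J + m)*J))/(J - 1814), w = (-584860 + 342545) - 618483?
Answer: 12927527854354671/27434221744423 ≈ 471.22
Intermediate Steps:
w = -860798 (w = -242315 - 618483 = -860798)
a(m, J) = (m + J*m + J*(J + m))/(-1814 + J) (a(m, J) = (m + (J*m + J*(J + m)))/(-1814 + J) = (m + J*m + J*(J + m))/(-1814 + J))
-3518321/3801811 + w/a(-611, -2144) = -3518321/3801811 - 860798*(-1814 - 2144)/(-611 + (-2144)² + 2*(-2144)*(-611)) = -3518321*1/3801811 - 860798*(-3958/(-611 + 4596736 + 2619968)) = -3518321/3801811 - 860798/((-1/3958*7216093)) = -3518321/3801811 - 860798/(-7216093/3958) = -3518321/3801811 - 860798*(-3958/7216093) = -3518321/3801811 + 3407038484/7216093 = 12927527854354671/27434221744423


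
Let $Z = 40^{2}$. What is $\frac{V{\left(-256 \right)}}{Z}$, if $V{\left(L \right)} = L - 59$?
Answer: $- \frac{63}{320} \approx -0.19688$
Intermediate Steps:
$V{\left(L \right)} = -59 + L$ ($V{\left(L \right)} = L - 59 = -59 + L$)
$Z = 1600$
$\frac{V{\left(-256 \right)}}{Z} = \frac{-59 - 256}{1600} = \left(-315\right) \frac{1}{1600} = - \frac{63}{320}$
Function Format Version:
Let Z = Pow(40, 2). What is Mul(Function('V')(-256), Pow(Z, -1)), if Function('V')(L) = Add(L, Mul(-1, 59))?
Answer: Rational(-63, 320) ≈ -0.19688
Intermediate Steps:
Function('V')(L) = Add(-59, L) (Function('V')(L) = Add(L, -59) = Add(-59, L))
Z = 1600
Mul(Function('V')(-256), Pow(Z, -1)) = Mul(Add(-59, -256), Pow(1600, -1)) = Mul(-315, Rational(1, 1600)) = Rational(-63, 320)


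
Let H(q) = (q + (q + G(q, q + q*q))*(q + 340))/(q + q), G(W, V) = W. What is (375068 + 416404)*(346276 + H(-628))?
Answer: 273840210072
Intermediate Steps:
H(q) = (q + 2*q*(340 + q))/(2*q) (H(q) = (q + (q + q)*(q + 340))/(q + q) = (q + (2*q)*(340 + q))/((2*q)) = (q + 2*q*(340 + q))*(1/(2*q)) = (q + 2*q*(340 + q))/(2*q))
(375068 + 416404)*(346276 + H(-628)) = (375068 + 416404)*(346276 + (681/2 - 628)) = 791472*(346276 - 575/2) = 791472*(691977/2) = 273840210072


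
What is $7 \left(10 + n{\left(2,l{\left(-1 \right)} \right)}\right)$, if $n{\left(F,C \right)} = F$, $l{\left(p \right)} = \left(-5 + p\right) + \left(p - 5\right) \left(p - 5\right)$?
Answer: $84$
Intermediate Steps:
$l{\left(p \right)} = -5 + p + \left(-5 + p\right)^{2}$ ($l{\left(p \right)} = \left(-5 + p\right) + \left(-5 + p\right) \left(-5 + p\right) = \left(-5 + p\right) + \left(-5 + p\right)^{2} = -5 + p + \left(-5 + p\right)^{2}$)
$7 \left(10 + n{\left(2,l{\left(-1 \right)} \right)}\right) = 7 \left(10 + 2\right) = 7 \cdot 12 = 84$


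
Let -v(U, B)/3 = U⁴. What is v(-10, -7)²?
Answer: 900000000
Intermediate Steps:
v(U, B) = -3*U⁴
v(-10, -7)² = (-3*(-10)⁴)² = (-3*10000)² = (-30000)² = 900000000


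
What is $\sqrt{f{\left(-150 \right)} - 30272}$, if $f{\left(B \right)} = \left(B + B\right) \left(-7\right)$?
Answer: $2 i \sqrt{7043} \approx 167.85 i$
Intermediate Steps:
$f{\left(B \right)} = - 14 B$ ($f{\left(B \right)} = 2 B \left(-7\right) = - 14 B$)
$\sqrt{f{\left(-150 \right)} - 30272} = \sqrt{\left(-14\right) \left(-150\right) - 30272} = \sqrt{2100 - 30272} = \sqrt{-28172} = 2 i \sqrt{7043}$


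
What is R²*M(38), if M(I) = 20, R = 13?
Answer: 3380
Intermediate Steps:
R²*M(38) = 13²*20 = 169*20 = 3380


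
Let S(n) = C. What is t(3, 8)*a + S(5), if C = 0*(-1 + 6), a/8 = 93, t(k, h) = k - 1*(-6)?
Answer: 6696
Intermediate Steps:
t(k, h) = 6 + k (t(k, h) = k + 6 = 6 + k)
a = 744 (a = 8*93 = 744)
C = 0 (C = 0*5 = 0)
S(n) = 0
t(3, 8)*a + S(5) = (6 + 3)*744 + 0 = 9*744 + 0 = 6696 + 0 = 6696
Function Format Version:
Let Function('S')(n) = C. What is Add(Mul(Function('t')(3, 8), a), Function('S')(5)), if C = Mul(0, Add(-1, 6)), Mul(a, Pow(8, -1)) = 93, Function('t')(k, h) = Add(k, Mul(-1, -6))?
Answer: 6696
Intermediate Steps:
Function('t')(k, h) = Add(6, k) (Function('t')(k, h) = Add(k, 6) = Add(6, k))
a = 744 (a = Mul(8, 93) = 744)
C = 0 (C = Mul(0, 5) = 0)
Function('S')(n) = 0
Add(Mul(Function('t')(3, 8), a), Function('S')(5)) = Add(Mul(Add(6, 3), 744), 0) = Add(Mul(9, 744), 0) = Add(6696, 0) = 6696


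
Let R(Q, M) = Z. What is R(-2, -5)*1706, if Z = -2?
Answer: -3412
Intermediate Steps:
R(Q, M) = -2
R(-2, -5)*1706 = -2*1706 = -3412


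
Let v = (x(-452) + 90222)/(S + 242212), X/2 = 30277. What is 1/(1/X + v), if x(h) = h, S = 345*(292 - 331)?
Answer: 13852151378/5436161337 ≈ 2.5481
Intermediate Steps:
X = 60554 (X = 2*30277 = 60554)
S = -13455 (S = 345*(-39) = -13455)
v = 89770/228757 (v = (-452 + 90222)/(-13455 + 242212) = 89770/228757 ≈ 0.39243)
1/(1/X + v) = 1/(1/60554 + 89770/228757) = 1/(5436161337/13852151378) = 13852151378/5436161337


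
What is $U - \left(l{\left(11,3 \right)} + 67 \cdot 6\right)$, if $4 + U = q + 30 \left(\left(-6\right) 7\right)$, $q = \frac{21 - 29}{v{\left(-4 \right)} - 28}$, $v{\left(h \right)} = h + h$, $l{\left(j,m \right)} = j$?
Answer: $- \frac{15091}{9} \approx -1676.8$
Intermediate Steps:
$v{\left(h \right)} = 2 h$
$q = \frac{2}{9}$ ($q = \frac{21 - 29}{2 \left(-4\right) - 28} = - \frac{8}{-8 - 28} = - \frac{8}{-36} = \left(-8\right) \left(- \frac{1}{36}\right) = \frac{2}{9} \approx 0.22222$)
$U = - \frac{11374}{9}$ ($U = -4 + \left(\frac{2}{9} + 30 \left(\left(-6\right) 7\right)\right) = -4 + \left(\frac{2}{9} + 30 \left(-42\right)\right) = -4 + \left(\frac{2}{9} - 1260\right) = -4 - \frac{11338}{9} = - \frac{11374}{9} \approx -1263.8$)
$U - \left(l{\left(11,3 \right)} + 67 \cdot 6\right) = - \frac{11374}{9} - \left(11 + 67 \cdot 6\right) = - \frac{11374}{9} - \left(11 + 402\right) = - \frac{11374}{9} - 413 = - \frac{15091}{9}$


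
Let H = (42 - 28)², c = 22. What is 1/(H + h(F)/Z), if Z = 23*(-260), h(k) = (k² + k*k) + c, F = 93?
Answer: 299/57738 ≈ 0.0051786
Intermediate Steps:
h(k) = 22 + 2*k² (h(k) = (k² + k*k) + 22 = (k² + k²) + 22 = 2*k² + 22 = 22 + 2*k²)
Z = -5980
H = 196 (H = 14² = 196)
1/(H + h(F)/Z) = 1/(196 + (22 + 2*93²)/(-5980)) = 1/(196 + (22 + 2*8649)*(-1/5980)) = 1/(196 + (22 + 17298)*(-1/5980)) = 1/(196 + 17320*(-1/5980)) = 1/(196 - 866/299) = 1/(57738/299) = 299/57738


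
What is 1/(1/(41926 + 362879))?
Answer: 404805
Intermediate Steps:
1/(1/(41926 + 362879)) = 1/(1/404805) = 404805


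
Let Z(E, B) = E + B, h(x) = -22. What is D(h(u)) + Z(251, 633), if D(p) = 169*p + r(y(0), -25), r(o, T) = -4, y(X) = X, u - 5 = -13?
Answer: -2838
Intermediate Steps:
u = -8 (u = 5 - 13 = -8)
Z(E, B) = B + E
D(p) = -4 + 169*p (D(p) = 169*p - 4 = -4 + 169*p)
D(h(u)) + Z(251, 633) = (-4 + 169*(-22)) + (633 + 251) = (-4 - 3718) + 884 = -3722 + 884 = -2838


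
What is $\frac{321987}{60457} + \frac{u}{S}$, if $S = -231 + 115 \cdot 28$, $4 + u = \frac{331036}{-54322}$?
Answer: $\frac{3731955904427}{701164990379} \approx 5.3225$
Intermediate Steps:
$u = - \frac{274162}{27161}$ ($u = -4 + \frac{331036}{-54322} = -4 + 331036 \left(- \frac{1}{54322}\right) = -4 - \frac{165518}{27161} = - \frac{274162}{27161} \approx -10.094$)
$S = 2989$ ($S = -231 + 3220 = 2989$)
$\frac{321987}{60457} + \frac{u}{S} = \frac{321987}{60457} - \frac{274162}{27161 \cdot 2989} = 321987 \cdot \frac{1}{60457} - \frac{39166}{11597747} = \frac{321987}{60457} - \frac{39166}{11597747} = \frac{3731955904427}{701164990379}$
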